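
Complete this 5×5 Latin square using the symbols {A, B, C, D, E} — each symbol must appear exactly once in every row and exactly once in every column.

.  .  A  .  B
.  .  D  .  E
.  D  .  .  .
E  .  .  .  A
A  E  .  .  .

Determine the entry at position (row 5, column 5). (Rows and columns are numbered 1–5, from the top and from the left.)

D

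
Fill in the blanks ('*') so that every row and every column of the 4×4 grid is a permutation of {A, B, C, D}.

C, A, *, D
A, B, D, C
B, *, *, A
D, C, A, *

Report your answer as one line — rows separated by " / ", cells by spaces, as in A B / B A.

(r1,c3) = B
(r3,c2) = D
(r3,c3) = C
(r4,c4) = B

C A B D / A B D C / B D C A / D C A B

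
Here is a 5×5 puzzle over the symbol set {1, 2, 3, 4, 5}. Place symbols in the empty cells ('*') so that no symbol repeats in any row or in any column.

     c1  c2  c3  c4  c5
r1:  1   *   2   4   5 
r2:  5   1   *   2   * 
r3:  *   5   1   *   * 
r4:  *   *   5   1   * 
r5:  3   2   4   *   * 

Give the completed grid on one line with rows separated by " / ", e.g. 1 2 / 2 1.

1 3 2 4 5 / 5 1 3 2 4 / 4 5 1 3 2 / 2 4 5 1 3 / 3 2 4 5 1

(r1,c2): row 1 has {1,2,4,5}; column 2 has {1,2,5}, so it must be 3.
(r2,c3): row 2 has {1,2,5}; column 3 has {1,2,4,5}, so it must be 3.
(r2,c5): row 2 has {1,2,3,5}; column 5 has {5}, so it must be 4.
(r3,c4): row 3 has {1,5}; column 4 has {1,2,4}, so it must be 3.
(r3,c5): row 3 has {1,3,5}; column 5 has {4,5}, so it must be 2.
(r4,c2): row 4 has {1,5}; column 2 has {1,2,3,5}, so it must be 4.
(r4,c5): row 4 has {1,4,5}; column 5 has {2,4,5}, so it must be 3.
(r5,c4): row 5 has {2,3,4}; column 4 has {1,2,3,4}, so it must be 5.
(r5,c5): row 5 has {2,3,4,5}; column 5 has {2,3,4,5}, so it must be 1.
(r3,c1): row 3 has {1,2,3,5}; column 1 has {1,3,5}, so it must be 4.
(r4,c1): row 4 has {1,3,4,5}; column 1 has {1,3,4,5}, so it must be 2.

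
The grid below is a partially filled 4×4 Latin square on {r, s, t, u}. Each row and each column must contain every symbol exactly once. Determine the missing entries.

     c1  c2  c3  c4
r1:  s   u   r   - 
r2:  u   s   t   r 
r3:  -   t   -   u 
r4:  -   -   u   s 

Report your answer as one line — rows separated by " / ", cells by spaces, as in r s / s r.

row 1 has {r,s,u}; column 4 has {r,s,u} — only t is left for (r1,c4).
row 3 has {t,u}; column 1 has {s,u} — only r is left for (r3,c1).
row 3 has {r,t,u}; column 3 has {r,t,u} — only s is left for (r3,c3).
row 4 has {s,u}; column 1 has {r,s,u} — only t is left for (r4,c1).
row 4 has {s,t,u}; column 2 has {s,t,u} — only r is left for (r4,c2).

s u r t / u s t r / r t s u / t r u s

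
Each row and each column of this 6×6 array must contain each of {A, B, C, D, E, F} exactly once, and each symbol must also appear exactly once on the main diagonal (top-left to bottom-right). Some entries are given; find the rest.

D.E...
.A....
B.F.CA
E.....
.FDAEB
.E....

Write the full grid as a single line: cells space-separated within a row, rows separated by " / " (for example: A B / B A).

D B E C A F / F A C D B E / B D F E C A / E C A B F D / C F D A E B / A E B F D C

(r3,c2) = D
(r3,c4) = E
(r5,c1) = C
(r6,c6) = C
(r1,c6) = F
(r2,c1) = F
(r4,c4) = B
(r4,c6) = D
(r6,c1) = A
(r6,c3) = B
(r1,c4) = C
(r2,c3) = C
(r2,c4) = D
(r2,c5) = B
(r2,c6) = E
(r4,c2) = C
(r4,c3) = A
(r4,c5) = F
(r6,c4) = F
(r6,c5) = D
(r1,c2) = B
(r1,c5) = A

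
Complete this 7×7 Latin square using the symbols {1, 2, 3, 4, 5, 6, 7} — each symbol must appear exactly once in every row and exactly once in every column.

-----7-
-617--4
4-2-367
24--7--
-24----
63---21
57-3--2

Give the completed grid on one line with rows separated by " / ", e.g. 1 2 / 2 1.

(r2,c1) = 3
(r2,c6) = 5
(r7,c3) = 6
(r1,c1) = 1
(r1,c2) = 5
(r1,c3) = 3
(r1,c7) = 6
(r2,c5) = 2
(r3,c2) = 1
(r3,c4) = 5
(r4,c3) = 5
(r4,c7) = 3
(r5,c1) = 7
(r5,c7) = 5
(r6,c3) = 7
(r6,c4) = 4
(r6,c5) = 5
(r1,c4) = 2
(r1,c5) = 4
(r4,c6) = 1
(r5,c6) = 3
(r7,c5) = 1
(r7,c6) = 4
(r4,c4) = 6
(r5,c4) = 1
(r5,c5) = 6

1 5 3 2 4 7 6 / 3 6 1 7 2 5 4 / 4 1 2 5 3 6 7 / 2 4 5 6 7 1 3 / 7 2 4 1 6 3 5 / 6 3 7 4 5 2 1 / 5 7 6 3 1 4 2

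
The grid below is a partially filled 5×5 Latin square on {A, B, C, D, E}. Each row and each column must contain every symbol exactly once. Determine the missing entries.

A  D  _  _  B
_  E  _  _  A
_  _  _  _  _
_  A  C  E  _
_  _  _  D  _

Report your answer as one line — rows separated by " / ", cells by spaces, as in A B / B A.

(r1,c3) = E
(r1,c4) = C
(r2,c4) = B
(r3,c4) = A
(r4,c5) = D
(r2,c3) = D
(r3,c3) = B
(r4,c1) = B
(r5,c3) = A
(r2,c1) = C
(r3,c2) = C
(r3,c5) = E
(r5,c1) = E
(r5,c2) = B
(r5,c5) = C
(r3,c1) = D

A D E C B / C E D B A / D C B A E / B A C E D / E B A D C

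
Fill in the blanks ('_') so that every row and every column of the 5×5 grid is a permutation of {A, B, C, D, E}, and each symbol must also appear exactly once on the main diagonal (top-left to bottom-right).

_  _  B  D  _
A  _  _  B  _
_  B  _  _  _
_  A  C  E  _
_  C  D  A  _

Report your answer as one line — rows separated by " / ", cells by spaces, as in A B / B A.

Cell (r1,c1): row 1 has {B,D}; column 1 has {A}; the diagonal has {E} → C.
Cell (r1,c2): row 1 has {B,C,D}; column 2 has {A,B,C} → E.
Cell (r1,c5): row 1 has {B,C,D,E}; column 5 is empty so far → A.
Cell (r2,c2): row 2 has {A,B}; column 2 has {A,B,C,E}; the diagonal has {C,E} → D.
Cell (r2,c3): row 2 has {A,B,D}; column 3 has {B,C,D} → E.
Cell (r2,c5): row 2 has {A,B,D,E}; column 5 has {A} → C.
Cell (r3,c3): row 3 has {B}; column 3 has {B,C,D,E}; the diagonal has {C,D,E} → A.
Cell (r3,c4): row 3 has {A,B}; column 4 has {A,B,D,E} → C.
Cell (r5,c5): row 5 has {A,C,D}; column 5 has {A,C}; the diagonal has {A,C,D,E} → B.
Cell (r4,c5): row 4 has {A,C,E}; column 5 has {A,B,C} → D.
Cell (r5,c1): row 5 has {A,B,C,D}; column 1 has {A,C} → E.
Cell (r3,c1): row 3 has {A,B,C}; column 1 has {A,C,E} → D.
Cell (r3,c5): row 3 has {A,B,C,D}; column 5 has {A,B,C,D} → E.
Cell (r4,c1): row 4 has {A,C,D,E}; column 1 has {A,C,D,E} → B.

C E B D A / A D E B C / D B A C E / B A C E D / E C D A B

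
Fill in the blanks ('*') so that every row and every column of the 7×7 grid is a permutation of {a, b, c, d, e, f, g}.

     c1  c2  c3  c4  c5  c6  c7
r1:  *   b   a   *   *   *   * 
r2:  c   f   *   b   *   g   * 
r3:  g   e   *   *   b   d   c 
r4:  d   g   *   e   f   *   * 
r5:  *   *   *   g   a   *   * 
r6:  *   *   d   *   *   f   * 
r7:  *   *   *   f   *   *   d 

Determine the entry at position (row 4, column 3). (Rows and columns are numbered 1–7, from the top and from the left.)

c

(r2,c3): row 2 has {b,c,f,g}; column 3 has {a,d}, so it must be e.
(r2,c5): row 2 has {b,c,e,f,g}; column 5 has {a,b,f}, so it must be d.
(r2,c7): row 2 has {b,c,d,e,f,g}; column 7 has {c,d}, so it must be a.
(r3,c3): row 3 has {b,c,d,e,g}; column 3 has {a,d,e}, so it must be f.
(r3,c4): row 3 has {b,c,d,e,f,g}; column 4 has {b,e,f,g}, so it must be a.
(r4,c7): row 4 has {d,e,f,g}; column 7 has {a,c,d}, so it must be b.
(r6,c4): row 6 has {d,f}; column 4 has {a,b,e,f,g}, so it must be c.
(r1,c4): row 1 has {a,b}; column 4 has {a,b,c,e,f,g}, so it must be d.
(r4,c3): row 4 has {b,d,e,f,g}; column 3 has {a,d,e,f}, so it must be c.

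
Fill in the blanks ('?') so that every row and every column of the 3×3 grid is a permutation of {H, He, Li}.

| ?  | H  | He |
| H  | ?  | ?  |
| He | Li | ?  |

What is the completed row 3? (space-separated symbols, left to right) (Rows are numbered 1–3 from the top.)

He Li H

(r1,c1): row 1 has {H,He}; column 1 has {H,He}, so it must be Li.
(r2,c2): row 2 has {H}; column 2 has {H,Li}, so it must be He.
(r2,c3): row 2 has {H,He}; column 3 has {He}, so it must be Li.
(r3,c3): row 3 has {He,Li}; column 3 has {He,Li}, so it must be H.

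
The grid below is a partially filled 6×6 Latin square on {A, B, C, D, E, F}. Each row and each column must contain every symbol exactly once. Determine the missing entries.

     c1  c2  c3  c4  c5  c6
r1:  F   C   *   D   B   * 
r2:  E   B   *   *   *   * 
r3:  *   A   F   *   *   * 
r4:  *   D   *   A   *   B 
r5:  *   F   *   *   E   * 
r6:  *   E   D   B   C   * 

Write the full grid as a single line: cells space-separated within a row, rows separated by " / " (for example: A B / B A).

(r3,c5) = D
(r4,c1) = C
(r4,c3) = E
(r4,c5) = F
(r5,c4) = C
(r6,c1) = A
(r6,c6) = F
(r1,c3) = A
(r1,c6) = E
(r2,c3) = C
(r2,c4) = F
(r2,c5) = A
(r2,c6) = D
(r3,c1) = B
(r3,c4) = E
(r3,c6) = C
(r5,c1) = D
(r5,c3) = B
(r5,c6) = A

F C A D B E / E B C F A D / B A F E D C / C D E A F B / D F B C E A / A E D B C F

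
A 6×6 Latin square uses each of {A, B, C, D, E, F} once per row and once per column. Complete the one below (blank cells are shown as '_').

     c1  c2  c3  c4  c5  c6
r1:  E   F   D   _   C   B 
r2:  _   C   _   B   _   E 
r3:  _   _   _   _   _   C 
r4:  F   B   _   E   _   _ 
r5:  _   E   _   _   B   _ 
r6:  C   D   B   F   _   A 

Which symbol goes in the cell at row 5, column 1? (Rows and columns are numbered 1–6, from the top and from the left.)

D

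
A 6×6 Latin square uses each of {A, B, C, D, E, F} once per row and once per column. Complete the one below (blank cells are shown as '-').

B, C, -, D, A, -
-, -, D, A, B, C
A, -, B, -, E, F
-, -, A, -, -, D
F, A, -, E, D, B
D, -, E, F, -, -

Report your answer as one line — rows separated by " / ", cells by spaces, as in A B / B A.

B C F D A E / E F D A B C / A D B C E F / C E A B F D / F A C E D B / D B E F C A

(r1,c3): row 1 has {A,B,C,D}; column 3 has {A,B,D,E}, so it must be F.
(r1,c6): row 1 has {A,B,C,D,F}; column 6 has {B,C,D,F}, so it must be E.
(r2,c1): row 2 has {A,B,C,D}; column 1 has {A,B,D,F}, so it must be E.
(r2,c2): row 2 has {A,B,C,D,E}; column 2 has {A,C}, so it must be F.
(r3,c2): row 3 has {A,B,E,F}; column 2 has {A,C,F}, so it must be D.
(r3,c4): row 3 has {A,B,D,E,F}; column 4 has {A,D,E,F}, so it must be C.
(r4,c1): row 4 has {A,D}; column 1 has {A,B,D,E,F}, so it must be C.
(r4,c4): row 4 has {A,C,D}; column 4 has {A,C,D,E,F}, so it must be B.
(r4,c5): row 4 has {A,B,C,D}; column 5 has {A,B,D,E}, so it must be F.
(r5,c3): row 5 has {A,B,D,E,F}; column 3 has {A,B,D,E,F}, so it must be C.
(r6,c2): row 6 has {D,E,F}; column 2 has {A,C,D,F}, so it must be B.
(r6,c5): row 6 has {B,D,E,F}; column 5 has {A,B,D,E,F}, so it must be C.
(r6,c6): row 6 has {B,C,D,E,F}; column 6 has {B,C,D,E,F}, so it must be A.
(r4,c2): row 4 has {A,B,C,D,F}; column 2 has {A,B,C,D,F}, so it must be E.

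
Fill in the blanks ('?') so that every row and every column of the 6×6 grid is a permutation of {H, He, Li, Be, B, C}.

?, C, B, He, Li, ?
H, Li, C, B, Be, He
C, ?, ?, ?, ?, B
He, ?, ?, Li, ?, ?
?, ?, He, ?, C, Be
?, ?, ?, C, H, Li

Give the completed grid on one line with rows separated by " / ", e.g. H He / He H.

(r1,c1) = Be
(r1,c6) = H
(r3,c5) = He
(r4,c5) = B
(r4,c6) = C
(r5,c4) = H
(r6,c1) = B
(r6,c3) = Be
(r3,c4) = Be
(r4,c3) = H
(r5,c1) = Li
(r5,c2) = B
(r6,c2) = He
(r3,c2) = H
(r3,c3) = Li
(r4,c2) = Be

Be C B He Li H / H Li C B Be He / C H Li Be He B / He Be H Li B C / Li B He H C Be / B He Be C H Li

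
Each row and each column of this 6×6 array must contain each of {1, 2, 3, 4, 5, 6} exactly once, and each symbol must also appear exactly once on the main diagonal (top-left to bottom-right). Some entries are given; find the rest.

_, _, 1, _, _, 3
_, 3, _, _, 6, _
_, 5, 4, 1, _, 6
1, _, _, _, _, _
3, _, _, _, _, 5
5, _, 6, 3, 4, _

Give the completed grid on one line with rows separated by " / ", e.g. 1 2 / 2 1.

row 3 has {1,4,5,6}; column 1 has {1,3,5} — only 2 is left for (r3,c1).
row 3 has {1,2,4,5,6}; column 5 has {4,6} — only 3 is left for (r3,c5).
row 5 has {3,5}; column 3 has {1,4,6} — only 2 is left for (r5,c3).
row 5 has {2,3,5}; column 5 has {3,4,6}; the diagonal has {3,4} — only 1 is left for (r5,c5).
row 6 has {3,4,5,6}; column 6 has {3,5,6}; the diagonal has {1,3,4} — only 2 is left for (r6,c6).
row 1 has {1,3}; column 1 has {1,2,3,5}; the diagonal has {1,2,3,4} — only 6 is left for (r1,c1).
row 2 has {3,6}; column 1 has {1,2,3,5,6} — only 4 is left for (r2,c1).
row 2 has {3,4,6}; column 3 has {1,2,4,6} — only 5 is left for (r2,c3).
row 2 has {3,4,5,6}; column 4 has {1,3} — only 2 is left for (r2,c4).
row 2 has {2,3,4,5,6}; column 6 has {2,3,5,6} — only 1 is left for (r2,c6).
row 4 has {1}; column 3 has {1,2,4,5,6} — only 3 is left for (r4,c3).
row 4 has {1,3}; column 4 has {1,2,3}; the diagonal has {1,2,3,4,6} — only 5 is left for (r4,c4).
row 4 has {1,3,5}; column 5 has {1,3,4,6} — only 2 is left for (r4,c5).
row 4 has {1,2,3,5}; column 6 has {1,2,3,5,6} — only 4 is left for (r4,c6).
row 6 has {2,3,4,5,6}; column 2 has {3,5} — only 1 is left for (r6,c2).
row 1 has {1,3,6}; column 4 has {1,2,3,5} — only 4 is left for (r1,c4).
row 1 has {1,3,4,6}; column 5 has {1,2,3,4,6} — only 5 is left for (r1,c5).
row 4 has {1,2,3,4,5}; column 2 has {1,3,5} — only 6 is left for (r4,c2).
row 5 has {1,2,3,5}; column 2 has {1,3,5,6} — only 4 is left for (r5,c2).
row 5 has {1,2,3,4,5}; column 4 has {1,2,3,4,5} — only 6 is left for (r5,c4).
row 1 has {1,3,4,5,6}; column 2 has {1,3,4,5,6} — only 2 is left for (r1,c2).

6 2 1 4 5 3 / 4 3 5 2 6 1 / 2 5 4 1 3 6 / 1 6 3 5 2 4 / 3 4 2 6 1 5 / 5 1 6 3 4 2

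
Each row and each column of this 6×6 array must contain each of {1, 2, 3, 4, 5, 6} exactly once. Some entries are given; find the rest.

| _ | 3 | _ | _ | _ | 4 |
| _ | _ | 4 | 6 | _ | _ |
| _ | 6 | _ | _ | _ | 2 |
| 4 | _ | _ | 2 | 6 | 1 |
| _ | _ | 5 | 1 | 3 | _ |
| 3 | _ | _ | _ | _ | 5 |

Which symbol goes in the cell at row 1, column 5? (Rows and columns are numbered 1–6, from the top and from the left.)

(r1,c4): row 1 has {3,4}; column 4 has {1,2,6}, so it must be 5.
(r2,c6): row 2 has {4,6}; column 6 has {1,2,4,5}, so it must be 3.
(r4,c2): row 4 has {1,2,4,6}; column 2 has {3,6}, so it must be 5.
(r4,c3): row 4 has {1,2,4,5,6}; column 3 has {4,5}, so it must be 3.
(r5,c6): row 5 has {1,3,5}; column 6 has {1,2,3,4,5}, so it must be 6.
(r6,c4): row 6 has {3,5}; column 4 has {1,2,5,6}, so it must be 4.
(r3,c3): row 3 has {2,6}; column 3 has {3,4,5}, so it must be 1.
(r3,c4): row 3 has {1,2,6}; column 4 has {1,2,4,5,6}, so it must be 3.
(r5,c1): row 5 has {1,3,5,6}; column 1 has {3,4}, so it must be 2.
(r5,c2): row 5 has {1,2,3,5,6}; column 2 has {3,5,6}, so it must be 4.
(r3,c1): row 3 has {1,2,3,6}; column 1 has {2,3,4}, so it must be 5.
(r3,c5): row 3 has {1,2,3,5,6}; column 5 has {3,6}, so it must be 4.
(r2,c1): row 2 has {3,4,6}; column 1 has {2,3,4,5}, so it must be 1.
(r2,c2): row 2 has {1,3,4,6}; column 2 has {3,4,5,6}, so it must be 2.
(r2,c5): row 2 has {1,2,3,4,6}; column 5 has {3,4,6}, so it must be 5.
(r6,c2): row 6 has {3,4,5}; column 2 has {2,3,4,5,6}, so it must be 1.
(r6,c5): row 6 has {1,3,4,5}; column 5 has {3,4,5,6}, so it must be 2.
(r1,c1): row 1 has {3,4,5}; column 1 has {1,2,3,4,5}, so it must be 6.
(r1,c3): row 1 has {3,4,5,6}; column 3 has {1,3,4,5}, so it must be 2.
(r1,c5): row 1 has {2,3,4,5,6}; column 5 has {2,3,4,5,6}, so it must be 1.

1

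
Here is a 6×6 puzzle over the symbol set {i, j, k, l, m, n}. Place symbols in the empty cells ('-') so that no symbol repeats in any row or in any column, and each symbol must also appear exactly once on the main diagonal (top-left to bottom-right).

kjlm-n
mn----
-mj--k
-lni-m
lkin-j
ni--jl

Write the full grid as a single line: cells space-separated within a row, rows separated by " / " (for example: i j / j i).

k j l m i n / m n k j l i / i m j l n k / j l n i k m / l k i n m j / n i m k j l

(r1,c5): row 1 has {j,k,l,m,n}; column 5 has {j}, so it must be i.
(r2,c3): row 2 has {m,n}; column 3 has {i,j,l,n}, so it must be k.
(r2,c5): row 2 has {k,m,n}; column 5 has {i,j}, so it must be l.
(r2,c6): row 2 has {k,l,m,n}; column 6 has {j,k,l,m,n}, so it must be i.
(r3,c1): row 3 has {j,k,m}; column 1 has {k,l,m,n}, so it must be i.
(r3,c4): row 3 has {i,j,k,m}; column 4 has {i,m,n}, so it must be l.
(r3,c5): row 3 has {i,j,k,l,m}; column 5 has {i,j,l}, so it must be n.
(r4,c1): row 4 has {i,l,m,n}; column 1 has {i,k,l,m,n}, so it must be j.
(r4,c5): row 4 has {i,j,l,m,n}; column 5 has {i,j,l,n}, so it must be k.
(r5,c5): row 5 has {i,j,k,l,n}; column 5 has {i,j,k,l,n}; the diagonal has {i,j,k,l,n}, so it must be m.
(r6,c3): row 6 has {i,j,l,n}; column 3 has {i,j,k,l,n}, so it must be m.
(r6,c4): row 6 has {i,j,l,m,n}; column 4 has {i,l,m,n}, so it must be k.
(r2,c4): row 2 has {i,k,l,m,n}; column 4 has {i,k,l,m,n}, so it must be j.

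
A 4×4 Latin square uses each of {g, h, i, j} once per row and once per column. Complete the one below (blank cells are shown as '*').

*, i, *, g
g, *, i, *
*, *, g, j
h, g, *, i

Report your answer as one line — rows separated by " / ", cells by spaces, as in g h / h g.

j i h g / g j i h / i h g j / h g j i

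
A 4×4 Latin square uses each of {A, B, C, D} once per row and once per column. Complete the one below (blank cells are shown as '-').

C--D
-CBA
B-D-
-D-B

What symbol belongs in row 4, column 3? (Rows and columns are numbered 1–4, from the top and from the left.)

C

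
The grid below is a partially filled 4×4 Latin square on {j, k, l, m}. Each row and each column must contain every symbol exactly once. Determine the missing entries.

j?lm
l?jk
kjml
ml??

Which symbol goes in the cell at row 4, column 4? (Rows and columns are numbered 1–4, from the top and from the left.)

j

row 1 has {j,l,m}; column 2 has {j,l} — only k is left for (r1,c2).
row 2 has {j,k,l}; column 2 has {j,k,l} — only m is left for (r2,c2).
row 4 has {l,m}; column 3 has {j,l,m} — only k is left for (r4,c3).
row 4 has {k,l,m}; column 4 has {k,l,m} — only j is left for (r4,c4).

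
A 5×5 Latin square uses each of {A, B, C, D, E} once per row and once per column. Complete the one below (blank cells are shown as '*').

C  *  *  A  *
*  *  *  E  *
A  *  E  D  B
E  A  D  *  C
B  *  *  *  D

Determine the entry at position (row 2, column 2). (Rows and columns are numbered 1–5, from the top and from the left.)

B

row 1 has {A,C}; column 3 has {D,E} — only B is left for (r1,c3).
row 1 has {A,B,C}; column 5 has {B,C,D} — only E is left for (r1,c5).
row 2 has {E}; column 1 has {A,B,C,E} — only D is left for (r2,c1).
row 2 has {D,E}; column 5 has {B,C,D,E} — only A is left for (r2,c5).
row 3 has {A,B,D,E}; column 2 has {A} — only C is left for (r3,c2).
row 4 has {A,C,D,E}; column 4 has {A,D,E} — only B is left for (r4,c4).
row 5 has {B,D}; column 2 has {A,C} — only E is left for (r5,c2).
row 5 has {B,D,E}; column 4 has {A,B,D,E} — only C is left for (r5,c4).
row 1 has {A,B,C,E}; column 2 has {A,C,E} — only D is left for (r1,c2).
row 2 has {A,D,E}; column 2 has {A,C,D,E} — only B is left for (r2,c2).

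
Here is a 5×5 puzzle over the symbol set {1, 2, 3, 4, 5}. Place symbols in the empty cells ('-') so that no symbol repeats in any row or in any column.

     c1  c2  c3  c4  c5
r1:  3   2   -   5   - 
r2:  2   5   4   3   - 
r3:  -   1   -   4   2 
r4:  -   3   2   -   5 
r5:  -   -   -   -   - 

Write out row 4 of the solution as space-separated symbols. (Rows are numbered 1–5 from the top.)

4 3 2 1 5

(r1,c3) = 1
(r1,c5) = 4
(r2,c5) = 1
(r3,c1) = 5
(r3,c3) = 3
(r4,c4) = 1
(r5,c2) = 4
(r5,c3) = 5
(r5,c4) = 2
(r5,c5) = 3
(r4,c1) = 4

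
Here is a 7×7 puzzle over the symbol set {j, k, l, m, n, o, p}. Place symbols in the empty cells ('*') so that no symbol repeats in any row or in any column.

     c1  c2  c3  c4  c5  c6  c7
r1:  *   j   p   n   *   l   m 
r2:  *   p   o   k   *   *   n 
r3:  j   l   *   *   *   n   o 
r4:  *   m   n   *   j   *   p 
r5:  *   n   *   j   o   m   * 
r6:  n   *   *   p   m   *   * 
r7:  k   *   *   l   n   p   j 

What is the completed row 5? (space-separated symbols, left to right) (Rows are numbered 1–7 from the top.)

p n l j o m k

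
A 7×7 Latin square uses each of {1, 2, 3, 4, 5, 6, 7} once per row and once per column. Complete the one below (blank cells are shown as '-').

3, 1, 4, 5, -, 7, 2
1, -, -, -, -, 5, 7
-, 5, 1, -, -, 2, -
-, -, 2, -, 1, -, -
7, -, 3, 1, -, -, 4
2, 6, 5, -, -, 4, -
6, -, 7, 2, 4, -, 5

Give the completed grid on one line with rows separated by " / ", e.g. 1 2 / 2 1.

3 1 4 5 6 7 2 / 1 4 6 3 2 5 7 / 4 5 1 6 7 2 3 / 5 7 2 4 1 3 6 / 7 2 3 1 5 6 4 / 2 6 5 7 3 4 1 / 6 3 7 2 4 1 5

row 1 has {1,2,3,4,5,7}; column 5 has {1,4} — only 6 is left for (r1,c5).
row 2 has {1,5,7}; column 3 has {1,2,3,4,5,7} — only 6 is left for (r2,c3).
row 3 has {1,2,5}; column 1 has {1,2,3,6,7} — only 4 is left for (r3,c1).
row 4 has {1,2}; column 1 has {1,2,3,4,6,7} — only 5 is left for (r4,c1).
row 5 has {1,3,4,7}; column 2 has {1,5,6} — only 2 is left for (r5,c2).
row 5 has {1,2,3,4,7}; column 5 has {1,4,6} — only 5 is left for (r5,c5).
row 5 has {1,2,3,4,5,7}; column 6 has {2,4,5,7} — only 6 is left for (r5,c6).
row 7 has {2,4,5,6,7}; column 2 has {1,2,5,6} — only 3 is left for (r7,c2).
row 7 has {2,3,4,5,6,7}; column 6 has {2,4,5,6,7} — only 1 is left for (r7,c6).
row 2 has {1,5,6,7}; column 2 has {1,2,3,5,6} — only 4 is left for (r2,c2).
row 2 has {1,4,5,6,7}; column 4 has {1,2,5} — only 3 is left for (r2,c4).
row 2 has {1,3,4,5,6,7}; column 5 has {1,4,5,6} — only 2 is left for (r2,c5).
row 4 has {1,2,5}; column 2 has {1,2,3,4,5,6} — only 7 is left for (r4,c2).
row 4 has {1,2,5,7}; column 6 has {1,2,4,5,6,7} — only 3 is left for (r4,c6).
row 4 has {1,2,3,5,7}; column 7 has {2,4,5,7} — only 6 is left for (r4,c7).
row 6 has {2,4,5,6}; column 4 has {1,2,3,5} — only 7 is left for (r6,c4).
row 6 has {2,4,5,6,7}; column 5 has {1,2,4,5,6} — only 3 is left for (r6,c5).
row 6 has {2,3,4,5,6,7}; column 7 has {2,4,5,6,7} — only 1 is left for (r6,c7).
row 3 has {1,2,4,5}; column 4 has {1,2,3,5,7} — only 6 is left for (r3,c4).
row 3 has {1,2,4,5,6}; column 5 has {1,2,3,4,5,6} — only 7 is left for (r3,c5).
row 3 has {1,2,4,5,6,7}; column 7 has {1,2,4,5,6,7} — only 3 is left for (r3,c7).
row 4 has {1,2,3,5,6,7}; column 4 has {1,2,3,5,6,7} — only 4 is left for (r4,c4).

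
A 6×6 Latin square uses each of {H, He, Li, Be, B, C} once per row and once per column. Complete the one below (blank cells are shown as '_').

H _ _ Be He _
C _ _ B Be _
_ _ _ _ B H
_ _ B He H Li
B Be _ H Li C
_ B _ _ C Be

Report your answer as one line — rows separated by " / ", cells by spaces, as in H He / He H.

H Li C Be He B / C H Li B Be He / Li He Be C B H / Be C B He H Li / B Be He H Li C / He B H Li C Be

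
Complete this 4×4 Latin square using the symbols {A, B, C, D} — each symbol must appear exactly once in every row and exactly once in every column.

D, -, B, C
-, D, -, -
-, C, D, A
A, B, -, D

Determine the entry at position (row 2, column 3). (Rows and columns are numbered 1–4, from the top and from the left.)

A

row 1 has {B,C,D}; column 2 has {B,C,D} — only A is left for (r1,c2).
row 2 has {D}; column 4 has {A,C,D} — only B is left for (r2,c4).
row 3 has {A,C,D}; column 1 has {A,D} — only B is left for (r3,c1).
row 4 has {A,B,D}; column 3 has {B,D} — only C is left for (r4,c3).
row 2 has {B,D}; column 1 has {A,B,D} — only C is left for (r2,c1).
row 2 has {B,C,D}; column 3 has {B,C,D} — only A is left for (r2,c3).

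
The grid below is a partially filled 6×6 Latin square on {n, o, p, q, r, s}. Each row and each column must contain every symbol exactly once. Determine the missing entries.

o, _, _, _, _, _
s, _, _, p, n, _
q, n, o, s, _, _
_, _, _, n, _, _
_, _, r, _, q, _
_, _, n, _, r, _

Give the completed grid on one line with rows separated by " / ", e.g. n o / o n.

(r2,c3) = q
(r3,c5) = p
(r3,c6) = r
(r5,c4) = o
(r6,c1) = p
(r6,c4) = q
(r1,c4) = r
(r1,c5) = s
(r2,c6) = o
(r4,c1) = r
(r4,c5) = o
(r5,c1) = n
(r6,c6) = s
(r1,c3) = p
(r2,c2) = r
(r4,c3) = s
(r5,c6) = p
(r6,c2) = o
(r1,c2) = q
(r1,c6) = n
(r4,c2) = p
(r4,c6) = q
(r5,c2) = s

o q p r s n / s r q p n o / q n o s p r / r p s n o q / n s r o q p / p o n q r s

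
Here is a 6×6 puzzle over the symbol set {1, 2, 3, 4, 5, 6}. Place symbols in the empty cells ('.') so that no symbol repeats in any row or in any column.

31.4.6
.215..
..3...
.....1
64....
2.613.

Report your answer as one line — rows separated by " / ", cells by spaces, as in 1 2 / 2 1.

(r2,c1): row 2 has {1,2,5}; column 1 has {2,3,6}, so it must be 4.
(r2,c5): row 2 has {1,2,4,5}; column 5 has {3}, so it must be 6.
(r2,c6): row 2 has {1,2,4,5,6}; column 6 has {1,6}, so it must be 3.
(r4,c1): row 4 has {1}; column 1 has {2,3,4,6}, so it must be 5.
(r6,c2): row 6 has {1,2,3,6}; column 2 has {1,2,4}, so it must be 5.
(r6,c6): row 6 has {1,2,3,5,6}; column 6 has {1,3,6}, so it must be 4.
(r3,c1): row 3 has {3}; column 1 has {2,3,4,5,6}, so it must be 1.
(r3,c2): row 3 has {1,3}; column 2 has {1,2,4,5}, so it must be 6.
(r3,c4): row 3 has {1,3,6}; column 4 has {1,4,5}, so it must be 2.
(r3,c6): row 3 has {1,2,3,6}; column 6 has {1,3,4,6}, so it must be 5.
(r4,c2): row 4 has {1,5}; column 2 has {1,2,4,5,6}, so it must be 3.
(r4,c4): row 4 has {1,3,5}; column 4 has {1,2,4,5}, so it must be 6.
(r5,c4): row 5 has {4,6}; column 4 has {1,2,4,5,6}, so it must be 3.
(r5,c6): row 5 has {3,4,6}; column 6 has {1,3,4,5,6}, so it must be 2.
(r3,c5): row 3 has {1,2,3,5,6}; column 5 has {3,6}, so it must be 4.
(r4,c5): row 4 has {1,3,5,6}; column 5 has {3,4,6}, so it must be 2.
(r5,c3): row 5 has {2,3,4,6}; column 3 has {1,3,6}, so it must be 5.
(r5,c5): row 5 has {2,3,4,5,6}; column 5 has {2,3,4,6}, so it must be 1.
(r1,c3): row 1 has {1,3,4,6}; column 3 has {1,3,5,6}, so it must be 2.
(r1,c5): row 1 has {1,2,3,4,6}; column 5 has {1,2,3,4,6}, so it must be 5.
(r4,c3): row 4 has {1,2,3,5,6}; column 3 has {1,2,3,5,6}, so it must be 4.

3 1 2 4 5 6 / 4 2 1 5 6 3 / 1 6 3 2 4 5 / 5 3 4 6 2 1 / 6 4 5 3 1 2 / 2 5 6 1 3 4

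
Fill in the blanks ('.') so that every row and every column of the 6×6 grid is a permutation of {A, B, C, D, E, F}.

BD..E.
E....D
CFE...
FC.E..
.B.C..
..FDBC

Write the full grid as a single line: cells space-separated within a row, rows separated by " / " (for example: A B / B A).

Cell (r2,c2): row 2 has {D,E}; column 2 has {B,C,D,F} → A.
Cell (r6,c1): row 6 has {B,C,D,F}; column 1 has {B,C,E,F} → A.
Cell (r6,c2): row 6 has {A,B,C,D,F}; column 2 has {A,B,C,D,F} → E.
Cell (r5,c1): row 5 has {B,C}; column 1 has {A,B,C,E,F} → D.
Cell (r5,c3): row 5 has {B,C,D}; column 3 has {E,F} → A.
Cell (r5,c5): row 5 has {A,B,C,D}; column 5 has {B,E} → F.
Cell (r5,c6): row 5 has {A,B,C,D,F}; column 6 has {C,D} → E.
Cell (r1,c3): row 1 has {B,D,E}; column 3 has {A,E,F} → C.
Cell (r2,c3): row 2 has {A,D,E}; column 3 has {A,C,E,F} → B.
Cell (r2,c4): row 2 has {A,B,D,E}; column 4 has {C,D,E} → F.
Cell (r2,c5): row 2 has {A,B,D,E,F}; column 5 has {B,E,F} → C.
Cell (r4,c3): row 4 has {C,E,F}; column 3 has {A,B,C,E,F} → D.
Cell (r4,c5): row 4 has {C,D,E,F}; column 5 has {B,C,E,F} → A.
Cell (r4,c6): row 4 has {A,C,D,E,F}; column 6 has {C,D,E} → B.
Cell (r1,c4): row 1 has {B,C,D,E}; column 4 has {C,D,E,F} → A.
Cell (r1,c6): row 1 has {A,B,C,D,E}; column 6 has {B,C,D,E} → F.
Cell (r3,c4): row 3 has {C,E,F}; column 4 has {A,C,D,E,F} → B.
Cell (r3,c5): row 3 has {B,C,E,F}; column 5 has {A,B,C,E,F} → D.
Cell (r3,c6): row 3 has {B,C,D,E,F}; column 6 has {B,C,D,E,F} → A.

B D C A E F / E A B F C D / C F E B D A / F C D E A B / D B A C F E / A E F D B C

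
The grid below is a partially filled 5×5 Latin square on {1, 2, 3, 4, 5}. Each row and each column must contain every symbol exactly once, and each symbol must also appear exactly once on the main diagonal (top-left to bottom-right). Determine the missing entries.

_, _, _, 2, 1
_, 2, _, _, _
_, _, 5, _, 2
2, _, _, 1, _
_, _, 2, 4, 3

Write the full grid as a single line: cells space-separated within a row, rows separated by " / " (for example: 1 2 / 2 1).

(r1,c1): row 1 has {1,2}; column 1 has {2}; the diagonal has {1,2,3,5}, so it must be 4.
(r1,c3): row 1 has {1,2,4}; column 3 has {2,5}, so it must be 3.
(r3,c4): row 3 has {2,5}; column 4 has {1,2,4}, so it must be 3.
(r4,c3): row 4 has {1,2}; column 3 has {2,3,5}, so it must be 4.
(r4,c5): row 4 has {1,2,4}; column 5 has {1,2,3}, so it must be 5.
(r1,c2): row 1 has {1,2,3,4}; column 2 has {2}, so it must be 5.
(r2,c3): row 2 has {2}; column 3 has {2,3,4,5}, so it must be 1.
(r2,c4): row 2 has {1,2}; column 4 has {1,2,3,4}, so it must be 5.
(r2,c5): row 2 has {1,2,5}; column 5 has {1,2,3,5}, so it must be 4.
(r3,c1): row 3 has {2,3,5}; column 1 has {2,4}, so it must be 1.
(r3,c2): row 3 has {1,2,3,5}; column 2 has {2,5}, so it must be 4.
(r4,c2): row 4 has {1,2,4,5}; column 2 has {2,4,5}, so it must be 3.
(r5,c1): row 5 has {2,3,4}; column 1 has {1,2,4}, so it must be 5.
(r5,c2): row 5 has {2,3,4,5}; column 2 has {2,3,4,5}, so it must be 1.
(r2,c1): row 2 has {1,2,4,5}; column 1 has {1,2,4,5}, so it must be 3.

4 5 3 2 1 / 3 2 1 5 4 / 1 4 5 3 2 / 2 3 4 1 5 / 5 1 2 4 3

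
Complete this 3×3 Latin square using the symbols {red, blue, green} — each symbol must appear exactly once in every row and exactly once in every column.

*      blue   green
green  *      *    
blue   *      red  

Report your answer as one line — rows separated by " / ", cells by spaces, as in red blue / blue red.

(r1,c1): row 1 has {blue,green}; column 1 has {blue,green}, so it must be red.
(r2,c2): row 2 has {green}; column 2 has {blue}, so it must be red.
(r2,c3): row 2 has {red,green}; column 3 has {red,green}, so it must be blue.
(r3,c2): row 3 has {red,blue}; column 2 has {red,blue}, so it must be green.

red blue green / green red blue / blue green red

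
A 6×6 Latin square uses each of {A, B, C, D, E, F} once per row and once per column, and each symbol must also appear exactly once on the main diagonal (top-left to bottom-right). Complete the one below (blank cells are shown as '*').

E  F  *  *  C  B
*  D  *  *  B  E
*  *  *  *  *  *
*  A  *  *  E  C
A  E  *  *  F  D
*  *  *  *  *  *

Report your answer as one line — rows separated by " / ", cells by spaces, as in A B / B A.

(r4,c4) = B
(r5,c4) = C
(r6,c6) = A
(r3,c3) = C
(r3,c6) = F
(r5,c3) = B
(r6,c5) = D
(r3,c2) = B
(r3,c5) = A
(r6,c2) = C
(r3,c1) = D
(r3,c4) = E
(r4,c1) = F
(r4,c3) = D
(r6,c1) = B
(r6,c4) = F
(r1,c3) = A
(r1,c4) = D
(r2,c1) = C
(r2,c3) = F
(r2,c4) = A
(r6,c3) = E

E F A D C B / C D F A B E / D B C E A F / F A D B E C / A E B C F D / B C E F D A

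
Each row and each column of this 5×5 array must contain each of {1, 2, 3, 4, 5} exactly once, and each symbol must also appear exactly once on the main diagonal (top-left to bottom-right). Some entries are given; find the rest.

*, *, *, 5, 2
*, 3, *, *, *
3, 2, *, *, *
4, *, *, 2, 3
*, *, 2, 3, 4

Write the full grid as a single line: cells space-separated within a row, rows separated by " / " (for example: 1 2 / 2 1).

(r1,c1): row 1 has {2,5}; column 1 has {3,4}; the diagonal has {2,3,4}, so it must be 1.
(r1,c2): row 1 has {1,2,5}; column 2 has {2,3}, so it must be 4.
(r1,c3): row 1 has {1,2,4,5}; column 3 has {2}, so it must be 3.
(r3,c3): row 3 has {2,3}; column 3 has {2,3}; the diagonal has {1,2,3,4}, so it must be 5.
(r3,c5): row 3 has {2,3,5}; column 5 has {2,3,4}, so it must be 1.
(r4,c3): row 4 has {2,3,4}; column 3 has {2,3,5}, so it must be 1.
(r5,c1): row 5 has {2,3,4}; column 1 has {1,3,4}, so it must be 5.
(r5,c2): row 5 has {2,3,4,5}; column 2 has {2,3,4}, so it must be 1.
(r2,c1): row 2 has {3}; column 1 has {1,3,4,5}, so it must be 2.
(r2,c3): row 2 has {2,3}; column 3 has {1,2,3,5}, so it must be 4.
(r2,c4): row 2 has {2,3,4}; column 4 has {2,3,5}, so it must be 1.
(r2,c5): row 2 has {1,2,3,4}; column 5 has {1,2,3,4}, so it must be 5.
(r3,c4): row 3 has {1,2,3,5}; column 4 has {1,2,3,5}, so it must be 4.
(r4,c2): row 4 has {1,2,3,4}; column 2 has {1,2,3,4}, so it must be 5.

1 4 3 5 2 / 2 3 4 1 5 / 3 2 5 4 1 / 4 5 1 2 3 / 5 1 2 3 4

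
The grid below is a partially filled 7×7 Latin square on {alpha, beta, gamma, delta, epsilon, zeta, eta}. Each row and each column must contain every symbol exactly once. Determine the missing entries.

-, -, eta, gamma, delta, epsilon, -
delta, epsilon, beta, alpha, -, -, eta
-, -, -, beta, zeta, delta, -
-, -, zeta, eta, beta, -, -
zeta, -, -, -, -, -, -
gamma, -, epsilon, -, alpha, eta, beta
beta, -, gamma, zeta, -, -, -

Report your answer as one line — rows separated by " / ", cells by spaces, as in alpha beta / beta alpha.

(r1,c1): row 1 has {gamma,delta,epsilon,eta}; column 1 has {beta,gamma,delta,zeta}, so it must be alpha.
(r1,c7): row 1 has {alpha,gamma,delta,epsilon,eta}; column 7 has {beta,eta}, so it must be zeta.
(r2,c5): row 2 has {alpha,beta,delta,epsilon,eta}; column 5 has {alpha,beta,delta,zeta}, so it must be gamma.
(r2,c6): row 2 has {alpha,beta,gamma,delta,epsilon,eta}; column 6 has {delta,epsilon,eta}, so it must be zeta.
(r3,c3): row 3 has {beta,delta,zeta}; column 3 has {beta,gamma,epsilon,zeta,eta}, so it must be alpha.
(r4,c1): row 4 has {beta,zeta,eta}; column 1 has {alpha,beta,gamma,delta,zeta}, so it must be epsilon.
(r5,c3): row 5 has {zeta}; column 3 has {alpha,beta,gamma,epsilon,zeta,eta}, so it must be delta.
(r5,c4): row 5 has {delta,zeta}; column 4 has {alpha,beta,gamma,zeta,eta}, so it must be epsilon.
(r5,c5): row 5 has {delta,epsilon,zeta}; column 5 has {alpha,beta,gamma,delta,zeta}, so it must be eta.
(r6,c4): row 6 has {alpha,beta,gamma,epsilon,eta}; column 4 has {alpha,beta,gamma,epsilon,zeta,eta}, so it must be delta.
(r7,c5): row 7 has {beta,gamma,zeta}; column 5 has {alpha,beta,gamma,delta,zeta,eta}, so it must be epsilon.
(r7,c6): row 7 has {beta,gamma,epsilon,zeta}; column 6 has {delta,epsilon,zeta,eta}, so it must be alpha.
(r7,c7): row 7 has {alpha,beta,gamma,epsilon,zeta}; column 7 has {beta,zeta,eta}, so it must be delta.
(r1,c2): row 1 has {alpha,gamma,delta,epsilon,zeta,eta}; column 2 has {epsilon}, so it must be beta.
(r3,c1): row 3 has {alpha,beta,delta,zeta}; column 1 has {alpha,beta,gamma,delta,epsilon,zeta}, so it must be eta.
(r3,c2): row 3 has {alpha,beta,delta,zeta,eta}; column 2 has {beta,epsilon}, so it must be gamma.
(r3,c7): row 3 has {alpha,beta,gamma,delta,zeta,eta}; column 7 has {beta,delta,zeta,eta}, so it must be epsilon.
(r4,c6): row 4 has {beta,epsilon,zeta,eta}; column 6 has {alpha,delta,epsilon,zeta,eta}, so it must be gamma.
(r4,c7): row 4 has {beta,gamma,epsilon,zeta,eta}; column 7 has {beta,delta,epsilon,zeta,eta}, so it must be alpha.
(r5,c2): row 5 has {delta,epsilon,zeta,eta}; column 2 has {beta,gamma,epsilon}, so it must be alpha.
(r5,c6): row 5 has {alpha,delta,epsilon,zeta,eta}; column 6 has {alpha,gamma,delta,epsilon,zeta,eta}, so it must be beta.
(r5,c7): row 5 has {alpha,beta,delta,epsilon,zeta,eta}; column 7 has {alpha,beta,delta,epsilon,zeta,eta}, so it must be gamma.
(r6,c2): row 6 has {alpha,beta,gamma,delta,epsilon,eta}; column 2 has {alpha,beta,gamma,epsilon}, so it must be zeta.
(r7,c2): row 7 has {alpha,beta,gamma,delta,epsilon,zeta}; column 2 has {alpha,beta,gamma,epsilon,zeta}, so it must be eta.
(r4,c2): row 4 has {alpha,beta,gamma,epsilon,zeta,eta}; column 2 has {alpha,beta,gamma,epsilon,zeta,eta}, so it must be delta.

alpha beta eta gamma delta epsilon zeta / delta epsilon beta alpha gamma zeta eta / eta gamma alpha beta zeta delta epsilon / epsilon delta zeta eta beta gamma alpha / zeta alpha delta epsilon eta beta gamma / gamma zeta epsilon delta alpha eta beta / beta eta gamma zeta epsilon alpha delta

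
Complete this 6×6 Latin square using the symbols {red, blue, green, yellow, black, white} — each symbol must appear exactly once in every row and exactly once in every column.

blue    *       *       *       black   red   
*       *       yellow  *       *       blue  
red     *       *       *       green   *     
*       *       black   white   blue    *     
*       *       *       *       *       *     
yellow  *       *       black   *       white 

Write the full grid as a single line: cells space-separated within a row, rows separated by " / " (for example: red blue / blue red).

Cell (r4,c1): row 4 has {blue,black,white}; column 1 has {red,blue,yellow} → green.
Cell (r4,c6): row 4 has {blue,green,black,white}; column 6 has {red,blue,white} → yellow.
Cell (r6,c5): row 6 has {yellow,black,white}; column 5 has {blue,green,black} → red.
Cell (r2,c5): row 2 has {blue,yellow}; column 5 has {red,blue,green,black} → white.
Cell (r3,c6): row 3 has {red,green}; column 6 has {red,blue,yellow,white} → black.
Cell (r4,c2): row 4 has {blue,green,yellow,black,white}; column 2 is empty so far → red.
Cell (r5,c5): row 5 is empty so far; column 5 has {red,blue,green,black,white} → yellow.
Cell (r5,c6): row 5 has {yellow}; column 6 has {red,blue,yellow,black,white} → green.
Cell (r2,c1): row 2 has {blue,yellow,white}; column 1 has {red,blue,green,yellow} → black.
Cell (r2,c2): row 2 has {blue,yellow,black,white}; column 2 has {red} → green.
Cell (r2,c4): row 2 has {blue,green,yellow,black,white}; column 4 has {black,white} → red.
Cell (r5,c1): row 5 has {green,yellow}; column 1 has {red,blue,green,yellow,black} → white.
Cell (r5,c4): row 5 has {green,yellow,white}; column 4 has {red,black,white} → blue.
Cell (r6,c2): row 6 has {red,yellow,black,white}; column 2 has {red,green} → blue.
Cell (r6,c3): row 6 has {red,blue,yellow,black,white}; column 3 has {yellow,black} → green.
Cell (r1,c3): row 1 has {red,blue,black}; column 3 has {green,yellow,black} → white.
Cell (r3,c3): row 3 has {red,green,black}; column 3 has {green,yellow,black,white} → blue.
Cell (r3,c4): row 3 has {red,blue,green,black}; column 4 has {red,blue,black,white} → yellow.
Cell (r5,c2): row 5 has {blue,green,yellow,white}; column 2 has {red,blue,green} → black.
Cell (r5,c3): row 5 has {blue,green,yellow,black,white}; column 3 has {blue,green,yellow,black,white} → red.
Cell (r1,c2): row 1 has {red,blue,black,white}; column 2 has {red,blue,green,black} → yellow.
Cell (r1,c4): row 1 has {red,blue,yellow,black,white}; column 4 has {red,blue,yellow,black,white} → green.
Cell (r3,c2): row 3 has {red,blue,green,yellow,black}; column 2 has {red,blue,green,yellow,black} → white.

blue yellow white green black red / black green yellow red white blue / red white blue yellow green black / green red black white blue yellow / white black red blue yellow green / yellow blue green black red white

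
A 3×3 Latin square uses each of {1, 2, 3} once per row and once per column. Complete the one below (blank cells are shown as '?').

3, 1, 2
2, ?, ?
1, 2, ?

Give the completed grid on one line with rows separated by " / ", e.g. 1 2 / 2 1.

3 1 2 / 2 3 1 / 1 2 3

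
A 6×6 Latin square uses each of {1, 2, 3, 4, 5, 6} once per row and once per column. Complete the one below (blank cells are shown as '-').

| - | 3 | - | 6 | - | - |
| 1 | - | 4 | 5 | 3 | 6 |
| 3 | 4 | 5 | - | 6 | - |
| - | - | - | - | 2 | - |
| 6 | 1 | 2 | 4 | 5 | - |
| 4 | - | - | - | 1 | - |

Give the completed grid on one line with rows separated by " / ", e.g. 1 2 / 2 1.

2 3 1 6 4 5 / 1 2 4 5 3 6 / 3 4 5 2 6 1 / 5 6 3 1 2 4 / 6 1 2 4 5 3 / 4 5 6 3 1 2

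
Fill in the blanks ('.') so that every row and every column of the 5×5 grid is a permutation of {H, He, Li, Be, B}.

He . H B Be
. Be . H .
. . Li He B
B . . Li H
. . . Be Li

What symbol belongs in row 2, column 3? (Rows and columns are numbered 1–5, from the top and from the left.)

B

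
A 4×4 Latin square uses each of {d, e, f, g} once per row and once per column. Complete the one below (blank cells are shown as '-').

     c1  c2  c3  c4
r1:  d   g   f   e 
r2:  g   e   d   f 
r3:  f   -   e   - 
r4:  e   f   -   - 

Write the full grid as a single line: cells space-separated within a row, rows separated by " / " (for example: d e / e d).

d g f e / g e d f / f d e g / e f g d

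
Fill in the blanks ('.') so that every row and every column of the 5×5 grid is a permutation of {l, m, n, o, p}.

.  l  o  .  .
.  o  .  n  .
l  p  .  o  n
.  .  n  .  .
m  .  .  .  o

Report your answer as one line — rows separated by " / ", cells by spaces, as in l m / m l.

At row 2, column 1: row 2 has {n,o}; column 1 has {l,m}; that leaves p.
At row 3, column 3: row 3 has {l,n,o,p}; column 3 has {n,o}; that leaves m.
At row 4, column 1: row 4 has {n}; column 1 has {l,m,p}; that leaves o.
At row 4, column 2: row 4 has {n,o}; column 2 has {l,o,p}; that leaves m.
At row 5, column 2: row 5 has {m,o}; column 2 has {l,m,o,p}; that leaves n.
At row 1, column 1: row 1 has {l,o}; column 1 has {l,m,o,p}; that leaves n.
At row 2, column 3: row 2 has {n,o,p}; column 3 has {m,n,o}; that leaves l.
At row 2, column 5: row 2 has {l,n,o,p}; column 5 has {n,o}; that leaves m.
At row 5, column 3: row 5 has {m,n,o}; column 3 has {l,m,n,o}; that leaves p.
At row 5, column 4: row 5 has {m,n,o,p}; column 4 has {n,o}; that leaves l.
At row 1, column 5: row 1 has {l,n,o}; column 5 has {m,n,o}; that leaves p.
At row 4, column 4: row 4 has {m,n,o}; column 4 has {l,n,o}; that leaves p.
At row 4, column 5: row 4 has {m,n,o,p}; column 5 has {m,n,o,p}; that leaves l.
At row 1, column 4: row 1 has {l,n,o,p}; column 4 has {l,n,o,p}; that leaves m.

n l o m p / p o l n m / l p m o n / o m n p l / m n p l o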